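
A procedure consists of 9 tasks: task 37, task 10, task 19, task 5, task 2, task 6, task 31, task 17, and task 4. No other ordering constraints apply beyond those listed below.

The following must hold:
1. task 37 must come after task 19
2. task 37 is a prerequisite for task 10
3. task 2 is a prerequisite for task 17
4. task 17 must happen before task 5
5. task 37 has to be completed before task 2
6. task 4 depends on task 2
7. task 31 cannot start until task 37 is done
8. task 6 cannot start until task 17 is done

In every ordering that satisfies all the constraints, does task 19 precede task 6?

There is a constraint chain task 19 → task 37 → task 2 → task 17 → task 6.
That forces task 19 before task 6 in every valid schedule.

Yes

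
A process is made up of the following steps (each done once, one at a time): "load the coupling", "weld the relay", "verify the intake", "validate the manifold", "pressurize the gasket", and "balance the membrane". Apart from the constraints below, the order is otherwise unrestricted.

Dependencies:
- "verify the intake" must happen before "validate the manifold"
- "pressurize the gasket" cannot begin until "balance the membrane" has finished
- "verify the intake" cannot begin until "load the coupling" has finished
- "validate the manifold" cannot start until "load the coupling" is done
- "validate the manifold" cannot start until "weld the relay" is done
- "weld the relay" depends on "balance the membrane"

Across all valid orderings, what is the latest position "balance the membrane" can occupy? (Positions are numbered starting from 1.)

Following every chain forward from "balance the membrane", the steps that must come later are "weld the relay", "validate the manifold", "pressurize the gasket" — 3 of them.
With 3 mandatory successors out of 6 steps total, the latest slot for "balance the membrane" is 6−3 = 3, and it's reachable by doing all non-successors before "balance the membrane".

3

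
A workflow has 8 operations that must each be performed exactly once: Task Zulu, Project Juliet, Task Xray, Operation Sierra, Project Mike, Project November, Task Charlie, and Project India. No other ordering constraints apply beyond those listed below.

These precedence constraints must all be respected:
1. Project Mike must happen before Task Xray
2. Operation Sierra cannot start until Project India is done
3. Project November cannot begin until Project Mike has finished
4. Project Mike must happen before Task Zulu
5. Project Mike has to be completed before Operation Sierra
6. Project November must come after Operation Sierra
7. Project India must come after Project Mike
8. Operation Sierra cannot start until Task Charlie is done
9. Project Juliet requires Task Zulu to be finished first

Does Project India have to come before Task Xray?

No

Project India and Task Xray are not related by any chain of constraints.
There exist valid orderings with Task Xray before Project India, so Project India is not required to come first.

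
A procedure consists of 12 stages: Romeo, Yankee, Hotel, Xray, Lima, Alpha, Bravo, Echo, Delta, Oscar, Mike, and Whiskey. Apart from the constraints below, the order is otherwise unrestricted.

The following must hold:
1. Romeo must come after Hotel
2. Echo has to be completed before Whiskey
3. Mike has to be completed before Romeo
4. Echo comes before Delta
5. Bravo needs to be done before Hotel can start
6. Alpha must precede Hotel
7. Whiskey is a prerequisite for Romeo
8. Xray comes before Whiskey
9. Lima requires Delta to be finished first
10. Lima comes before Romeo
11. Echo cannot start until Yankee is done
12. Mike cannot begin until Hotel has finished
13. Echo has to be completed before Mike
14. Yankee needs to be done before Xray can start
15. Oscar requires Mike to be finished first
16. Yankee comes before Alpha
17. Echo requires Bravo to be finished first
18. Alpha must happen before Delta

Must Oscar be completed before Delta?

No

Oscar and Delta are not related by any chain of constraints.
A valid ordering placing Delta before Oscar exists, so the answer is no.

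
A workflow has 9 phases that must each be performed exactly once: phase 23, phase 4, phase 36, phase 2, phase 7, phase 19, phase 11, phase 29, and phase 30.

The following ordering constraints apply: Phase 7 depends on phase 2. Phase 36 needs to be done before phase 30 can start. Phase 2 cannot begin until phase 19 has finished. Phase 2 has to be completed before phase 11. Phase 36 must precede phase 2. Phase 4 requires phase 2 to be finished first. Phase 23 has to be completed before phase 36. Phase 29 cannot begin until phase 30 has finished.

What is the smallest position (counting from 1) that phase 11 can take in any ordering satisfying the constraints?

5

Every phase that must precede phase 11 has to come before it. Tracing all chains that end at phase 11, those phases are: phase 23, phase 36, phase 2, phase 19 — 4 in total.
With 4 mandatory predecessors, the earliest phase 11 can sit is position 4+1 = 5, and placing just those 4 first achieves it.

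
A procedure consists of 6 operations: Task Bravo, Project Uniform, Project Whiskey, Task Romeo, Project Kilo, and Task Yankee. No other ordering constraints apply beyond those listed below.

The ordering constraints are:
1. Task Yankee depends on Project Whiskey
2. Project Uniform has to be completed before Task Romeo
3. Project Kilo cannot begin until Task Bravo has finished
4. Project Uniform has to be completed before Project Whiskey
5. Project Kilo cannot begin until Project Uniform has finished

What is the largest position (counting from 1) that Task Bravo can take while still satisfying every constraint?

5

Following the constraints forward from Task Bravo, its only required successor is Project Kilo.
With 1 mandatory successor out of 6 operations total, the latest slot for Task Bravo is 6−1 = 5, and it's reachable by doing all non-successors before Task Bravo.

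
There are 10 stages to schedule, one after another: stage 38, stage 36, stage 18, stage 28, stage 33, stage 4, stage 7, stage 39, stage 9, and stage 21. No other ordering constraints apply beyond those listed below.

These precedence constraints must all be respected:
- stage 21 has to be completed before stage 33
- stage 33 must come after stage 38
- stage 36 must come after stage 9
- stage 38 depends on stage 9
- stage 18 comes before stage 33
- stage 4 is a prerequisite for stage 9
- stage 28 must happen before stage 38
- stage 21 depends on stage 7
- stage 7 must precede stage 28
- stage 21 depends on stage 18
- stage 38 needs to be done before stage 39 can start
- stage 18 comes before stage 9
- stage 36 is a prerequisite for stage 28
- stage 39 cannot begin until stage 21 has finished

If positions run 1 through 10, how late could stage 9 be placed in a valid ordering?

The stages that are forced after stage 9, directly or by a chain of constraints, are stage 38, stage 36, stage 28, stage 33, stage 39. That's 5 stages.
With 5 mandatory successors out of 10 stages total, the latest slot for stage 9 is 10−5 = 5, and it's reachable by doing all non-successors before stage 9.

5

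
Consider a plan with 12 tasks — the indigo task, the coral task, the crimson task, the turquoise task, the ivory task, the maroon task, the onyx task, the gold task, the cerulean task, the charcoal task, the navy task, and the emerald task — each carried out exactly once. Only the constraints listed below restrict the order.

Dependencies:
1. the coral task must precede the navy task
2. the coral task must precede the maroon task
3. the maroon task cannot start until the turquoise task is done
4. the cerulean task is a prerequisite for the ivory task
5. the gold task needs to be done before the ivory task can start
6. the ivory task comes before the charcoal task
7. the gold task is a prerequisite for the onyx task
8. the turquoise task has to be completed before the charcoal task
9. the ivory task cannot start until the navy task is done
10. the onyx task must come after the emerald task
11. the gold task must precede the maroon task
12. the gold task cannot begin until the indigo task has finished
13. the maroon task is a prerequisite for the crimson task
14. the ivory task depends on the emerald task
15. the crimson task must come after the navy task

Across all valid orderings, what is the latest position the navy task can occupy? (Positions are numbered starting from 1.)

The tasks that are forced after the navy task, directly or by a chain of constraints, are the crimson task, the ivory task, the charcoal task. That's 3 tasks.
With 3 mandatory successors out of 12 tasks total, the latest slot for the navy task is 12−3 = 9, and it's reachable by doing all non-successors before the navy task.

9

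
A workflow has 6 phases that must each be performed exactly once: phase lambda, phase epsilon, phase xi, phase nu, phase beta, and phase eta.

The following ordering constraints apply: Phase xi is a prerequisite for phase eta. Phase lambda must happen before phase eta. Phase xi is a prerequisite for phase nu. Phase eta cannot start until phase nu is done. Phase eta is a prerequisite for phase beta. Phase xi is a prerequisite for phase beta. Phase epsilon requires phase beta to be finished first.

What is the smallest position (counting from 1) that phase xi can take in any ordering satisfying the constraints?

1

Phase xi has no prerequisites at all, so it can go in position 1.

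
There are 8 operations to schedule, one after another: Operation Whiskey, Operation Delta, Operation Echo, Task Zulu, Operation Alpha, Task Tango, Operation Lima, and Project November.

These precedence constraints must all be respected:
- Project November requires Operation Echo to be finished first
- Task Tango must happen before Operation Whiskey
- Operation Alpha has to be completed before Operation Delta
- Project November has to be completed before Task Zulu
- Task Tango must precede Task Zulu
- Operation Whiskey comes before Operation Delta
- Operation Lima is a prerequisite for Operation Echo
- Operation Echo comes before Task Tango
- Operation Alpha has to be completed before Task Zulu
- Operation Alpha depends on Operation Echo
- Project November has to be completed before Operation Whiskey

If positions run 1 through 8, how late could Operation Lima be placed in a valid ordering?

Every operation that must follow Operation Lima has to come after it. Tracing all chains starting from Operation Lima, those operations are: Operation Whiskey, Operation Delta, Operation Echo, Task Zulu, Operation Alpha, Task Tango, Project November — 7 in total.
With 7 mandatory successors out of 8 operations total, the latest slot for Operation Lima is 8−7 = 1, and it's reachable by doing all non-successors before Operation Lima.

1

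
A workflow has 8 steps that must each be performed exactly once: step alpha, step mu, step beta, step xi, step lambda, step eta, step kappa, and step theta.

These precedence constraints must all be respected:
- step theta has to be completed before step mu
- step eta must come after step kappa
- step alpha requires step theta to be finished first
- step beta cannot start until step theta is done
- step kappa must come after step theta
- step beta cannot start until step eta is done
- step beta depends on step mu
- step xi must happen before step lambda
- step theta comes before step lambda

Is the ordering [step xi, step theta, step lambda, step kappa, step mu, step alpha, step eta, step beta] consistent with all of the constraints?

Yes

Every stated constraint is respected: step theta sits at position 2, ahead of step beta at position 8, and each of the other listed pairs likewise has the predecessor earlier in the sequence.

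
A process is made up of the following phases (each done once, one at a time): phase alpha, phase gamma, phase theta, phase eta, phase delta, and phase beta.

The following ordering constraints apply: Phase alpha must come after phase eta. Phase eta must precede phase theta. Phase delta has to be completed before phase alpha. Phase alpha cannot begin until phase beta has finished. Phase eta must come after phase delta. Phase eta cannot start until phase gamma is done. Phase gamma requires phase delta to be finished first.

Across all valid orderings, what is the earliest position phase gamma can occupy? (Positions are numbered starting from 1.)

Working backwards through the constraints from phase gamma, its only required predecessor is phase delta.
So at minimum 1 phase comes before phase gamma, putting phase gamma no earlier than position 2. That position is achievable by scheduling exactly that predecessor first.

2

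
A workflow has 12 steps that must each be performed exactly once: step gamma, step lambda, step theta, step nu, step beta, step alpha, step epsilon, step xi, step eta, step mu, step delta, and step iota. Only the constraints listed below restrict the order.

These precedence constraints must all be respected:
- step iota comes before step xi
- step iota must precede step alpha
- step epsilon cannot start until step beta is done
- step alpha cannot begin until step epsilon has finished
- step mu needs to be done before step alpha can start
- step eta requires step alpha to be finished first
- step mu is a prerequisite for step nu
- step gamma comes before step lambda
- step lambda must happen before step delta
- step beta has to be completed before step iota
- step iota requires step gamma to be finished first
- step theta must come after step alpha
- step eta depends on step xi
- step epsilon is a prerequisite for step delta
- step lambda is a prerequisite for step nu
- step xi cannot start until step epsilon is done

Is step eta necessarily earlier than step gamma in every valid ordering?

The constraints actually force step gamma before step eta (via step gamma → step iota → step alpha → step eta), not the other way around.
So step eta does not have to come before step gamma — it cannot.

No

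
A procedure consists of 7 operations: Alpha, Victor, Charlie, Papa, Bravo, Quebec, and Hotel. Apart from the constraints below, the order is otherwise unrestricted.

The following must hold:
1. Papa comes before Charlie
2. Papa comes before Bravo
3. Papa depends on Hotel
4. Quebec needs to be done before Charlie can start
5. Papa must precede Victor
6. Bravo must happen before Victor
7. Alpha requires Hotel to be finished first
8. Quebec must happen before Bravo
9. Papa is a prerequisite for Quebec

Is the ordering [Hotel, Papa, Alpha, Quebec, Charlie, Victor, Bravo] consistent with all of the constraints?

No

The sequence places Victor ahead of Bravo.
That contradicts the constraint that Bravo must precede Victor.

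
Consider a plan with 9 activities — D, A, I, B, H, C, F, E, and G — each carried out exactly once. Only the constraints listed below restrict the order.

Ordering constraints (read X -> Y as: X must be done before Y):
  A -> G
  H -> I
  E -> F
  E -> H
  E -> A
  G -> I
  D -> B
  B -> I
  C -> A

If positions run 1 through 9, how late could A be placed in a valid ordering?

The activities that are forced after A, directly or by a chain of constraints, are I, G. That's 2 activities.
With 2 mandatory successors out of 9 activities total, the latest slot for A is 9−2 = 7, and it's reachable by doing all non-successors before A.

7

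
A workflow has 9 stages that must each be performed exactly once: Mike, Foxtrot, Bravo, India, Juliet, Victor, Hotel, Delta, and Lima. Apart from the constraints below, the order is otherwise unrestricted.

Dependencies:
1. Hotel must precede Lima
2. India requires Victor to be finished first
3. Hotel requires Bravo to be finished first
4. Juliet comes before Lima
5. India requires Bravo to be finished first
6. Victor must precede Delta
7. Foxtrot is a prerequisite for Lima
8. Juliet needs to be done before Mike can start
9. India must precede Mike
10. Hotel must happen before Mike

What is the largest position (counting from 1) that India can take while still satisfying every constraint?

8

The only stage forced after India (directly or by a chain) is Mike.
So at least 1 stage follows India, putting India no later than position 8. That position is achievable by scheduling everything else first.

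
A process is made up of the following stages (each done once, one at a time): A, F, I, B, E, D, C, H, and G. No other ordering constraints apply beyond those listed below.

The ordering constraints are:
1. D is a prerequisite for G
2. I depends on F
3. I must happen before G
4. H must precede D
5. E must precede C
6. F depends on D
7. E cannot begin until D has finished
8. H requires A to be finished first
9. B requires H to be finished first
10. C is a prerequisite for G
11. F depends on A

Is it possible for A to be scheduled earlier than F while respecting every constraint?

Yes

Every valid ordering already has A before F (the constraints require it), so in particular at least one does.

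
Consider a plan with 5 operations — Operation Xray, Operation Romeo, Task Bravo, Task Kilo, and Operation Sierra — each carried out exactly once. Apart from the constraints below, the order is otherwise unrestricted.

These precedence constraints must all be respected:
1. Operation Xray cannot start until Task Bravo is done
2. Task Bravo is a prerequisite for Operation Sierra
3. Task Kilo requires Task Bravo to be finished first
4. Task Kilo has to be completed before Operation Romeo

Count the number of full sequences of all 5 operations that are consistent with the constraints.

Task Bravo is the only operation with nothing required before it, so every ordering starts there.
Systematically extending each partial ordering one operation at a time and counting, there are 12 complete orderings.

12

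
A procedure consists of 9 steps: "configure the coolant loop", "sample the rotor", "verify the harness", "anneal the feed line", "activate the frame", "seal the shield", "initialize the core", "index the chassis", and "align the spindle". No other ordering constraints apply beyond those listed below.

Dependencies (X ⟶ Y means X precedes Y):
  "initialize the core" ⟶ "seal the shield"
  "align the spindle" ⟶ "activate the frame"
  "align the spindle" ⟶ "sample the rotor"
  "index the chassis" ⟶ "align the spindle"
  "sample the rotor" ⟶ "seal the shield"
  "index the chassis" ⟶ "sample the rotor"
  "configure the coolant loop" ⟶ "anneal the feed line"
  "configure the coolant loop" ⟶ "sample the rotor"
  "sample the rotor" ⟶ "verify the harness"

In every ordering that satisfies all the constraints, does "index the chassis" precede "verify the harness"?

Yes

Following the dependencies: "index the chassis" → "sample the rotor" → "verify the harness".
That forces "index the chassis" before "verify the harness" in every valid schedule.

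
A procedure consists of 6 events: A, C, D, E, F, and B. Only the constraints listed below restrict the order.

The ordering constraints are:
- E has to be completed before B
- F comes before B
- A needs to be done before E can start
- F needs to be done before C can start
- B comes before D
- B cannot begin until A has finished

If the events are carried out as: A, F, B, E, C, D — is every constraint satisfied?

The sequence places B ahead of E.
But one of the constraints requires E before B, so this ordering violates it.

No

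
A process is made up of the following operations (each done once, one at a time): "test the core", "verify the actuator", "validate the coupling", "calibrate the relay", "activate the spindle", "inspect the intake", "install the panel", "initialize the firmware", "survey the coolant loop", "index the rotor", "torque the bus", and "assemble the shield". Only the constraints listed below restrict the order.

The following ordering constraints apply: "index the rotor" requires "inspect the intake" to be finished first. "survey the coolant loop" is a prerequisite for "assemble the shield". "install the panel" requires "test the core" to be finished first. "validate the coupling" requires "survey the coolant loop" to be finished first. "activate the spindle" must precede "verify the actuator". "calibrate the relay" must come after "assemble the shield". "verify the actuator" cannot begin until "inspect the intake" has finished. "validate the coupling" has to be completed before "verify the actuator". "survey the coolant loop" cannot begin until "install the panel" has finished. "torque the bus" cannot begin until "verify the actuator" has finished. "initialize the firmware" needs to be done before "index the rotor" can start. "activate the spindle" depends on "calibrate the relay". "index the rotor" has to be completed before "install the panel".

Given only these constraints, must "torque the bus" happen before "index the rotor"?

The constraints actually force "index the rotor" before "torque the bus" (via "index the rotor" → "install the panel" → "survey the coolant loop" → "validate the coupling" → "verify the actuator" → "torque the bus"), not the other way around.
So "torque the bus" does not have to come before "index the rotor" — it cannot.

No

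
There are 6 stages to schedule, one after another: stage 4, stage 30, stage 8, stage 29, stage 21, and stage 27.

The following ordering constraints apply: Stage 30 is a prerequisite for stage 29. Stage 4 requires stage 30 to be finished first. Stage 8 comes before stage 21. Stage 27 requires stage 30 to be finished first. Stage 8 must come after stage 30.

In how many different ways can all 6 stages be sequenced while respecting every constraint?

60

Stage 30 is the only stage with nothing required before it, so every ordering starts there.
Systematically extending each partial ordering one stage at a time and counting, there are 60 complete orderings.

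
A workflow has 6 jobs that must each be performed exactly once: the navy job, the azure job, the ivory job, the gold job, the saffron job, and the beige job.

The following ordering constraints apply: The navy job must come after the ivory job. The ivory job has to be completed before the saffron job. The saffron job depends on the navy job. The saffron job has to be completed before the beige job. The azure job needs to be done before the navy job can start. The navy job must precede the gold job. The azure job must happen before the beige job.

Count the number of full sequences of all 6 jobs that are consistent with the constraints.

6

The jobs with no prerequisites are the azure job, the ivory job; any of them can be placed first.
Counting all ways to extend the partial order to a total order gives 6.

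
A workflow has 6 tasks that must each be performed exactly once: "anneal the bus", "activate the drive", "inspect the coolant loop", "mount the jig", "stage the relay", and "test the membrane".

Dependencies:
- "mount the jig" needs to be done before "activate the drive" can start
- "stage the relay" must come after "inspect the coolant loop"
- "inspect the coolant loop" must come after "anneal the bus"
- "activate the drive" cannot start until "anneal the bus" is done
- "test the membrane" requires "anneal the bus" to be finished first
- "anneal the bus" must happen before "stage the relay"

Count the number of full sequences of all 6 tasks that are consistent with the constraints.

The tasks with no prerequisites are "anneal the bus", "mount the jig"; any of them can be placed first.
Enumerating by repeatedly choosing an available task (one whose prerequisites are all placed) gives 42 distinct complete orderings.

42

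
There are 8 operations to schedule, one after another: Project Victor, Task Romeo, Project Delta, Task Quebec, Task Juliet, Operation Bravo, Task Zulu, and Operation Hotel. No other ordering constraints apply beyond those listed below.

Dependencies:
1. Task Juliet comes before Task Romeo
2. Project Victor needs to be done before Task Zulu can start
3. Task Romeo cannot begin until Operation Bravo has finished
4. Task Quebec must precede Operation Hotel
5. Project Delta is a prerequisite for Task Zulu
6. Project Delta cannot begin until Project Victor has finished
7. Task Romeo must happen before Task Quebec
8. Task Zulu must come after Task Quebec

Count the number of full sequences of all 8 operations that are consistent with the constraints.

3 operations have no prerequisites (Project Victor, Task Juliet, Operation Bravo), so any of them could come first.
Enumerating by repeatedly choosing an available operation (one whose prerequisites are all placed) gives 72 distinct complete orderings.

72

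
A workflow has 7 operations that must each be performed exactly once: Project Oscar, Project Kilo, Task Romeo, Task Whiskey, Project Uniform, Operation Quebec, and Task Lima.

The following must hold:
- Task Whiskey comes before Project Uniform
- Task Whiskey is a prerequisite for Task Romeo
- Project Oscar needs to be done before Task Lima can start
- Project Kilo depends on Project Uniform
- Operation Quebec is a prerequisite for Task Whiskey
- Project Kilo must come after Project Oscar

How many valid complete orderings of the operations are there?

The operations with no prerequisites are Project Oscar, Operation Quebec; any of them can be placed first.
Systematically extending each partial ordering one operation at a time and counting, there are 58 complete orderings.

58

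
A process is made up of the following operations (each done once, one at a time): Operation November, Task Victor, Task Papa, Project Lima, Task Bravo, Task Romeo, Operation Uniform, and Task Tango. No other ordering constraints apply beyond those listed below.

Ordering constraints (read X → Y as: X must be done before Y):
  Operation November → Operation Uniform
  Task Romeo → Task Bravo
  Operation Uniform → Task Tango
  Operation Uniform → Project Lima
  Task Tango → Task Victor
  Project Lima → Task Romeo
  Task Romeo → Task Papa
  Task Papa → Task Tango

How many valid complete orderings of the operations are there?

Operation November is the only operation with nothing required before it, so every ordering starts there.
Counting all ways to extend the partial order to a total order gives 4.

4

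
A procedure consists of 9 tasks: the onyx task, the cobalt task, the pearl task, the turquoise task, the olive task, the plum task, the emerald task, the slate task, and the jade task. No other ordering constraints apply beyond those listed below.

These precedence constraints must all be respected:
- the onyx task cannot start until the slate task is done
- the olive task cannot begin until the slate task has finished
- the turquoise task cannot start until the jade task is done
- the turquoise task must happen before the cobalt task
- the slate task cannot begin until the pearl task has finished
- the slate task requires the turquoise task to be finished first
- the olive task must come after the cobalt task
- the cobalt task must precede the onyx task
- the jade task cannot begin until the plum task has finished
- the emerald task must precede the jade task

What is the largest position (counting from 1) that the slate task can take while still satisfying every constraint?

Every task that must follow the slate task has to come after it. Tracing all chains starting from the slate task, those tasks are: the onyx task, the olive task — 2 in total.
With 2 mandatory successors out of 9 tasks total, the latest slot for the slate task is 9−2 = 7, and it's reachable by doing all non-successors before the slate task.

7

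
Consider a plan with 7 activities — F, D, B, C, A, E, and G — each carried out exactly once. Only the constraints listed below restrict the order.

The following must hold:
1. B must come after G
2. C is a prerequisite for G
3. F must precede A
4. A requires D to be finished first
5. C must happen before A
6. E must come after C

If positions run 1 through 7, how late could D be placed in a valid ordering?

6

The only activity forced after D (directly or by a chain) is A.
So at least 1 activity follows D, putting D no later than position 6. That position is achievable by scheduling everything else first.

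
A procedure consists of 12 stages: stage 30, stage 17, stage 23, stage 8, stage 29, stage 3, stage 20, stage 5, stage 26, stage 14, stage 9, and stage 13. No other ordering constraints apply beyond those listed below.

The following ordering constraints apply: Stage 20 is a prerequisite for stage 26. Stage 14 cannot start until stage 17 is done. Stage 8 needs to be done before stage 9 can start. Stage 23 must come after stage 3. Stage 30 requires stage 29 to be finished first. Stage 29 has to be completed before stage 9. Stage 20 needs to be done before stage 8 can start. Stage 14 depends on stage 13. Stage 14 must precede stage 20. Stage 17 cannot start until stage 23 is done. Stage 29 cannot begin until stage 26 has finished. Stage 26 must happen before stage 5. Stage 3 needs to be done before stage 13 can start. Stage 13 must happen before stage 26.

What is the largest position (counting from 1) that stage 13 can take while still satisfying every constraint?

Following every chain forward from stage 13, the stages that must come later are stage 30, stage 8, stage 29, stage 20, stage 5, stage 26, stage 14, stage 9 — 8 of them.
With 8 mandatory successors out of 12 stages total, the latest slot for stage 13 is 12−8 = 4, and it's reachable by doing all non-successors before stage 13.

4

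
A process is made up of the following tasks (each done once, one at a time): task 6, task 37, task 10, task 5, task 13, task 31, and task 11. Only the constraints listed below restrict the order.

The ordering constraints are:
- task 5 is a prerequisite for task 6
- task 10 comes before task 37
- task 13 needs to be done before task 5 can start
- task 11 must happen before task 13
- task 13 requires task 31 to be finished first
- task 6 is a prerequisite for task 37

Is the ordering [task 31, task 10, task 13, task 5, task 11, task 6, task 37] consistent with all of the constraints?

Here task 11 comes after task 13.
That contradicts the constraint that task 11 must precede task 13.

No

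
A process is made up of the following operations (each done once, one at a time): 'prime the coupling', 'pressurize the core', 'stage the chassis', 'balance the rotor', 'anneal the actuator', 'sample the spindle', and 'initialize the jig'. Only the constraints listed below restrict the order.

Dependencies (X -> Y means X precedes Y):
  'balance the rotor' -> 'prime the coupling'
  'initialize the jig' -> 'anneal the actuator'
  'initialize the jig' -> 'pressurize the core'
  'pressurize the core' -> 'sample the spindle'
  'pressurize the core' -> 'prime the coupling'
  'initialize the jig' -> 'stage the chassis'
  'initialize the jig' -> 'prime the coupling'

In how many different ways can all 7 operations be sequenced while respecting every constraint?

The operations with no prerequisites are 'balance the rotor', 'initialize the jig'; any of them can be placed first.
Enumerating by repeatedly choosing an available operation (one whose prerequisites are all placed) gives 190 distinct complete orderings.

190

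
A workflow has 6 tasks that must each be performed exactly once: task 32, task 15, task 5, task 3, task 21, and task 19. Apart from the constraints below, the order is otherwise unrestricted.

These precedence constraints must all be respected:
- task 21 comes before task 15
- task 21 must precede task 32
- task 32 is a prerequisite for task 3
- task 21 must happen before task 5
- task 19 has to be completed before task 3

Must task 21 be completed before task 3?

Chaining the stated constraints: task 21 → task 32 → task 3.
That forces task 21 before task 3 in every valid schedule.

Yes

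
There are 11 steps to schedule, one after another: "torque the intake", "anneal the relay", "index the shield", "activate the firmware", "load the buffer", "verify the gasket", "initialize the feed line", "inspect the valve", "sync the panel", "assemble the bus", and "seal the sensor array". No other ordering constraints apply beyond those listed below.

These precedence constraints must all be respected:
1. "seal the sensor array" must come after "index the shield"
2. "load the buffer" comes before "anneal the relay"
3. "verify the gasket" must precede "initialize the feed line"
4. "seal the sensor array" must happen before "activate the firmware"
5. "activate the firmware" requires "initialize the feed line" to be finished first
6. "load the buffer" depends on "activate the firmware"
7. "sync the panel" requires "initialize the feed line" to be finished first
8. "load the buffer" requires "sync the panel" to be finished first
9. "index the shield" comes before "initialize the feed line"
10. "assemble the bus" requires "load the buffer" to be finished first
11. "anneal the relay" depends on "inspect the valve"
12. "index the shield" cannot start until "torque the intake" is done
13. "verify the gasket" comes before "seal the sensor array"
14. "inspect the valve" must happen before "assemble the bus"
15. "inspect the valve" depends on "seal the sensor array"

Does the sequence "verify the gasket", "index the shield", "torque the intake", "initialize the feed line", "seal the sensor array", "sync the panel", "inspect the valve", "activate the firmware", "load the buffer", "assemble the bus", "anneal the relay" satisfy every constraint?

In the proposed order, "index the shield" appears before "torque the intake".
That contradicts the constraint that "torque the intake" must precede "index the shield".

No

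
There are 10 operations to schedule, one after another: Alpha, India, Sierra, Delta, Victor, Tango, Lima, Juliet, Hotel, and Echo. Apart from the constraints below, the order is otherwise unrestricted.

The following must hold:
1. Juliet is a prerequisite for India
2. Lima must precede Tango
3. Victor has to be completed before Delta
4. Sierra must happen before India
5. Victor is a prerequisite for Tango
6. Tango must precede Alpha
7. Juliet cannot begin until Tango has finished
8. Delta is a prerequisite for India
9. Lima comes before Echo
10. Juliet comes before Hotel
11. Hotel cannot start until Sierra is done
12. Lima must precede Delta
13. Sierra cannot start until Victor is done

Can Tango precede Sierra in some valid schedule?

The constraints leave Tango and Sierra unordered relative to each other; nothing requires Sierra earlier.
So a valid ordering placing Tango earlier than Sierra exists.

Yes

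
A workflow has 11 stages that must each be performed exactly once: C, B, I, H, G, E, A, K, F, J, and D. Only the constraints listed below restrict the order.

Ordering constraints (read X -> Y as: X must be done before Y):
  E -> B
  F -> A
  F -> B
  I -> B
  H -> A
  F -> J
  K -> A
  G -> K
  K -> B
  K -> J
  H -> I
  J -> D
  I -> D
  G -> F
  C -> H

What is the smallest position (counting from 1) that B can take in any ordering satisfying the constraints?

8

The stages that are forced before B, directly or transitively, are C, I, H, G, E, K, F. That's 7 stages.
So at minimum 7 stages come before B, putting B no earlier than position 8. That position is achievable by scheduling exactly those predecessors first.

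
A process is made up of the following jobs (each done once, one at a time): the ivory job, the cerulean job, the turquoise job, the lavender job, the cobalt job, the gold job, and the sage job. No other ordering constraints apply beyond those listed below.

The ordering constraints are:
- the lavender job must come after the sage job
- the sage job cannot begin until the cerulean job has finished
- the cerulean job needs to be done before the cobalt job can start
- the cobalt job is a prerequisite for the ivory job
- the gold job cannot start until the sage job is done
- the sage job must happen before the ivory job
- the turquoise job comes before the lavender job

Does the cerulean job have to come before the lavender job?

Yes

Chaining the stated constraints: the cerulean job → the sage job → the lavender job.
That forces the cerulean job before the lavender job in every valid schedule.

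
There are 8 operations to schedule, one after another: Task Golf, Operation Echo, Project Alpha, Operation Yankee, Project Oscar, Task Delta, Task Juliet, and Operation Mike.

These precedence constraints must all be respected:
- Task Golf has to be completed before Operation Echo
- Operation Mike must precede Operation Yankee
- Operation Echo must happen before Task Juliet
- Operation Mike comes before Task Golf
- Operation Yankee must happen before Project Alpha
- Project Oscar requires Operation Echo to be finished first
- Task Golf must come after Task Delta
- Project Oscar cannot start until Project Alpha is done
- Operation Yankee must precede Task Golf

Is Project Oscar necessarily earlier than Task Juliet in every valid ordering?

Nothing in the constraints links Project Oscar and Task Juliet; they are unordered relative to each other.
So Project Oscar can come before Task Juliet or after — it is not forced.

No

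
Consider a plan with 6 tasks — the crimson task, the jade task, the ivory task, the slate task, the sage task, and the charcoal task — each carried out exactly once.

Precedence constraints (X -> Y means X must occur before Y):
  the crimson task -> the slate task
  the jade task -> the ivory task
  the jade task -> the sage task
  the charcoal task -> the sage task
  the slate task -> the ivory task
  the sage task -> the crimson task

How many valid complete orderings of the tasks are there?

The tasks with no prerequisites are the jade task, the charcoal task; any of them can be placed first.
Enumerating by repeatedly choosing an available task (one whose prerequisites are all placed) gives 2 distinct complete orderings.

2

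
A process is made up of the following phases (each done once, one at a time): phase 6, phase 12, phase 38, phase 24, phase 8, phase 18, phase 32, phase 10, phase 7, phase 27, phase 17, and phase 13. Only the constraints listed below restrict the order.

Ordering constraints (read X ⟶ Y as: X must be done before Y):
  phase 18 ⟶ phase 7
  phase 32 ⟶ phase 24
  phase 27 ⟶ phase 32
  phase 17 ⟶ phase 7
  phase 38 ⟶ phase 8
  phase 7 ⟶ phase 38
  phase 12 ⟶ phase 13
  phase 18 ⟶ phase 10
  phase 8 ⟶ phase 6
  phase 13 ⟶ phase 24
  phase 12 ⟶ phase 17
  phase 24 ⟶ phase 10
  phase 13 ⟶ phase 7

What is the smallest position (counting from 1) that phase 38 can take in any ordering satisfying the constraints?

Every phase that must precede phase 38 has to come before it. Tracing all chains that end at phase 38, those phases are: phase 12, phase 18, phase 7, phase 17, phase 13 — 5 in total.
So at minimum 5 phases come before phase 38, putting phase 38 no earlier than position 6. That position is achievable by scheduling exactly those predecessors first.

6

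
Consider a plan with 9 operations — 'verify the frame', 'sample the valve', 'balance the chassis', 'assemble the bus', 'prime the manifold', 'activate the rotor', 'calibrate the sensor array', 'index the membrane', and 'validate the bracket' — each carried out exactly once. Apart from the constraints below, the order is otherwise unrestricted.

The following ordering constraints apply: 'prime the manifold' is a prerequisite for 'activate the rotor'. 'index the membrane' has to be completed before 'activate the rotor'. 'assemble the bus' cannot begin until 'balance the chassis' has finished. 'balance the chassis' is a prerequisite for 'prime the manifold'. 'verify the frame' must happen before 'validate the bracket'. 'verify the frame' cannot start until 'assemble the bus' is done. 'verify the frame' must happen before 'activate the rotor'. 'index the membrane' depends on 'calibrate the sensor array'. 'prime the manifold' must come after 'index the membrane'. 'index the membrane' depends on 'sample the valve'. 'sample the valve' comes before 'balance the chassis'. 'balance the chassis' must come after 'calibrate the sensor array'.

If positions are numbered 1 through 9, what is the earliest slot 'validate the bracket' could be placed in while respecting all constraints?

6

Every operation that must precede 'validate the bracket' has to come before it. Tracing all chains that end at 'validate the bracket', those operations are: 'verify the frame', 'sample the valve', 'balance the chassis', 'assemble the bus', 'calibrate the sensor array' — 5 in total.
With 5 mandatory predecessors, the earliest 'validate the bracket' can sit is position 5+1 = 6, and placing just those 5 first achieves it.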